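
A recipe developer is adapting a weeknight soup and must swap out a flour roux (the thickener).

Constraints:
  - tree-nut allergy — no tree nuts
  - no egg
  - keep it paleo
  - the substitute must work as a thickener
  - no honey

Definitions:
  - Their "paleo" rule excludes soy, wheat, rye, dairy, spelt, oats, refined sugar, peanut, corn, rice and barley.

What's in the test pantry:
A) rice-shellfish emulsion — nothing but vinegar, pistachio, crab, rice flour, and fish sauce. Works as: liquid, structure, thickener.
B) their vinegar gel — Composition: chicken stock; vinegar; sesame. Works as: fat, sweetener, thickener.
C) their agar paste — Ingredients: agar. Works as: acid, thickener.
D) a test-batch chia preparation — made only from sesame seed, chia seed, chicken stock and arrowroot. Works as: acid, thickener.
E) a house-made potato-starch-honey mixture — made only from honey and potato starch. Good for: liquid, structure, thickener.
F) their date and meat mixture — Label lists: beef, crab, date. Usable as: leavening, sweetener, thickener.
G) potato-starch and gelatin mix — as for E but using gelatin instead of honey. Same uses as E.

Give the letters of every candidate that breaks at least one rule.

A: has rice flour, so not paleo; has pistachio, so not tree-nut-free — no
B: only chicken stock, sesame, and vinegar; none excluded — OK
C: only agar; none excluded — valid
D: paleo, no egg — valid
E: has honey, so not honey-free — reject
F: only beef, crab and date; none excluded — OK
G: no honey, no egg — OK

A, E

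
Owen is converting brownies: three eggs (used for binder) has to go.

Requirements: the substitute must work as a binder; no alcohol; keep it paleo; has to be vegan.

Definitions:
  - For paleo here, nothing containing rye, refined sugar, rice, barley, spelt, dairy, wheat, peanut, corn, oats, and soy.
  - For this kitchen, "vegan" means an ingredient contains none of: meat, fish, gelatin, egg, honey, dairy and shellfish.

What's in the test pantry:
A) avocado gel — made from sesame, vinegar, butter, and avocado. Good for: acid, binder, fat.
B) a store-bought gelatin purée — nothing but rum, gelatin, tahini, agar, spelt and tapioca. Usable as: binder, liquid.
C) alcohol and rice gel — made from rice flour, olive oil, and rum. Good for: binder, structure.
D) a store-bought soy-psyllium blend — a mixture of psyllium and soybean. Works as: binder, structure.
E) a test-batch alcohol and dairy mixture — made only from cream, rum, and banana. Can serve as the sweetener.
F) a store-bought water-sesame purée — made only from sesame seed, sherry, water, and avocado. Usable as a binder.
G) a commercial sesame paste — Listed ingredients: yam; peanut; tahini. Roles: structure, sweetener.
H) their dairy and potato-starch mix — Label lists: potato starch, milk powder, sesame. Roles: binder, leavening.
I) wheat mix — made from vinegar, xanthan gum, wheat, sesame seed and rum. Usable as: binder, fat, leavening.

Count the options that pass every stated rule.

A: has butter, so not paleo; has butter, so not vegan — reject
B: has spelt, so not paleo; has gelatin, so not vegan (and 1 more) — out
C: has rice flour, so not paleo; has rum, so not alcohol-free — no
D: has soybean, so not paleo — out
E: not usable as a binder; has cream, so not paleo (and 2 more) — out
F: has sherry, so not alcohol-free — reject
G: not usable as a binder; has peanut, so not paleo — reject
H: has milk powder, so not paleo; has milk powder, so not vegan — no
I: has wheat, so not paleo; has rum, so not alcohol-free — reject

0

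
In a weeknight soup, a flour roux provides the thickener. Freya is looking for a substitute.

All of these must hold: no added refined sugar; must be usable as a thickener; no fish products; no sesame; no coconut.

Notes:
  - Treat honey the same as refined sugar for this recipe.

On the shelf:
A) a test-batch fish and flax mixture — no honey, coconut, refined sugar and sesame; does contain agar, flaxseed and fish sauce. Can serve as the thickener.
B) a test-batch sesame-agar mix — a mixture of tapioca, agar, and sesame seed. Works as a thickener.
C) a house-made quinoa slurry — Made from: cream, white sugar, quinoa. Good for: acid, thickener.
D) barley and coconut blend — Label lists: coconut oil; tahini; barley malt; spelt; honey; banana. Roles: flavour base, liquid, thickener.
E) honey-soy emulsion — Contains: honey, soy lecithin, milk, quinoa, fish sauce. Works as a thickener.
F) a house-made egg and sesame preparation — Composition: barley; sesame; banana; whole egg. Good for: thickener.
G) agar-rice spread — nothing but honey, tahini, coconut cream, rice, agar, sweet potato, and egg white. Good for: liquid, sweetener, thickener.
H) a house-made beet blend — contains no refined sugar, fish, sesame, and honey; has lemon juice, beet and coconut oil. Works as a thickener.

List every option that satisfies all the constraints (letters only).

none

A: has fish sauce, so not fish-free — out
B: has sesame seed, so not sesame-free — out
C: has white sugar, so not no-added-sugar — out
D: has tahini, so not sesame-free; has honey, so not no-added-sugar (and 1 more) — reject
E: has fish sauce, so not fish-free; has honey, so not no-added-sugar — reject
F: has sesame, so not sesame-free — out
G: has tahini, so not sesame-free; has honey, so not no-added-sugar (and 1 more) — out
H: has coconut oil, so not coconut-free — out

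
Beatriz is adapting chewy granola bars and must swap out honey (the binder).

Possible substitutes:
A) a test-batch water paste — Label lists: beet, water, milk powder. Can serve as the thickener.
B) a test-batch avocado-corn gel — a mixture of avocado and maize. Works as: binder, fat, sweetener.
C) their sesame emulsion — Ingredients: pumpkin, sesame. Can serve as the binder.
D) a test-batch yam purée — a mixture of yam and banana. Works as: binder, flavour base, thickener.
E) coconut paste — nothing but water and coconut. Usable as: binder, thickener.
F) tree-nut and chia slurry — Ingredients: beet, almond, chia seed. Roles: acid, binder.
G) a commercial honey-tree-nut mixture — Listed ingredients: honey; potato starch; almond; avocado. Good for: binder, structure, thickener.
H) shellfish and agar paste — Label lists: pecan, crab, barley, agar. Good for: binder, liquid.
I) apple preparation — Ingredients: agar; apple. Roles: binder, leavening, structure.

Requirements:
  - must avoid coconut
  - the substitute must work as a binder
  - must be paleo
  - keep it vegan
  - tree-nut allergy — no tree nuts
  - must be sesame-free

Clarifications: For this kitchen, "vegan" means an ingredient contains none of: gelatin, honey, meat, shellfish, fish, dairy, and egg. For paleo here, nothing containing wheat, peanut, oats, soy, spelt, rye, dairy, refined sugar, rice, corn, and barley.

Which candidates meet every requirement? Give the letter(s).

D, I

A: not usable as a binder; has milk powder, so not vegan (and 1 more) — reject
B: has maize, so not paleo — out
C: has sesame, so not sesame-free — reject
D: only yam and banana; none excluded — OK
E: has coconut, so not coconut-free — out
F: has almond, so not tree-nut-free — reject
G: has honey, so not vegan; has almond, so not tree-nut-free — reject
H: has crab, so not vegan; has barley, so not paleo (and 1 more) — no
I: only agar and apple; none excluded — valid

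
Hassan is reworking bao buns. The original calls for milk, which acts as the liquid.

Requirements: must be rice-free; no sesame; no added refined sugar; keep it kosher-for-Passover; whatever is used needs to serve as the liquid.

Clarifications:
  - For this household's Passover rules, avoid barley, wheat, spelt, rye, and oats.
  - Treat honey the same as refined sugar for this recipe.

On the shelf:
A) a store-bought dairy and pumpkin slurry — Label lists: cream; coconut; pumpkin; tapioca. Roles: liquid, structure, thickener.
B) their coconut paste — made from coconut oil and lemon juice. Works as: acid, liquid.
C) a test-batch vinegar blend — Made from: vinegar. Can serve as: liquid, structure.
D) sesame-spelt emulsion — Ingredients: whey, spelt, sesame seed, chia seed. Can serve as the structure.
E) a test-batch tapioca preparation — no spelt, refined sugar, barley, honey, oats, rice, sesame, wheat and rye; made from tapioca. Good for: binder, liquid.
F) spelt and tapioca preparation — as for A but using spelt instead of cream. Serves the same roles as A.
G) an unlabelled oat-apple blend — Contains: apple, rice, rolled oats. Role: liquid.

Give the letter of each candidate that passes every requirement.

A, B, C, E

A: every rule checks out — OK
B: every rule checks out — keep
C: works as a liquid, no rice, no sesame — keep
D: not usable as a liquid; has spelt, so not kosher-for-Passover (and 1 more) — no
E: no rice, no sesame — keep
F: has spelt, so not kosher-for-Passover — out
G: has rolled oats, so not kosher-for-Passover; has rice, so not rice-free — out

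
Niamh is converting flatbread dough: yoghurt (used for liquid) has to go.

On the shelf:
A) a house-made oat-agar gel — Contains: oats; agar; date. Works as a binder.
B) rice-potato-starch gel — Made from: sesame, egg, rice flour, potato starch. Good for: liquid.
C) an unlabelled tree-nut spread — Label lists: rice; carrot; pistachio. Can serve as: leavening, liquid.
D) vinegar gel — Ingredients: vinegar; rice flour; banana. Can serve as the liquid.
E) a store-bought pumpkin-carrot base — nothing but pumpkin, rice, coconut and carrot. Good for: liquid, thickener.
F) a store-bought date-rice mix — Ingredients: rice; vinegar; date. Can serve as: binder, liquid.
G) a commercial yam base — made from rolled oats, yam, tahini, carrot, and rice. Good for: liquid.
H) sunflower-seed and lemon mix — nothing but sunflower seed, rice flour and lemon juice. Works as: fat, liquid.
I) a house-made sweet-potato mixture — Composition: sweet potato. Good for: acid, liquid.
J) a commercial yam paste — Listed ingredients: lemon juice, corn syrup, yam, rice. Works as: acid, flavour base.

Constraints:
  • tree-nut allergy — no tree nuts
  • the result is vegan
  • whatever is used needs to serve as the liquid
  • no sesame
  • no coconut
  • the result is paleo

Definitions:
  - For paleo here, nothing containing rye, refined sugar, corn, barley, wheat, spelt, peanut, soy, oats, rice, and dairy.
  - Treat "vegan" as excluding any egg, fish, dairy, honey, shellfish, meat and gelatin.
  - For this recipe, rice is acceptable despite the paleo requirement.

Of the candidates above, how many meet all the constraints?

4

A: not usable as a liquid; has oats, so not paleo — out
B: has egg, so not vegan; has sesame, so not sesame-free — reject
C: has pistachio, so not tree-nut-free — reject
D: rice is permitted under the paleo carve-out; nothing else excluded — keep
E: has coconut, so not coconut-free — no
F: rice is permitted under the paleo carve-out; nothing else excluded — valid
G: has rolled oats, so not paleo; has tahini, so not sesame-free — no
H: rice is permitted under the paleo carve-out; nothing else excluded — keep
I: only sweet potato; none excluded — keep
J: not usable as a liquid; has corn syrup, so not paleo — reject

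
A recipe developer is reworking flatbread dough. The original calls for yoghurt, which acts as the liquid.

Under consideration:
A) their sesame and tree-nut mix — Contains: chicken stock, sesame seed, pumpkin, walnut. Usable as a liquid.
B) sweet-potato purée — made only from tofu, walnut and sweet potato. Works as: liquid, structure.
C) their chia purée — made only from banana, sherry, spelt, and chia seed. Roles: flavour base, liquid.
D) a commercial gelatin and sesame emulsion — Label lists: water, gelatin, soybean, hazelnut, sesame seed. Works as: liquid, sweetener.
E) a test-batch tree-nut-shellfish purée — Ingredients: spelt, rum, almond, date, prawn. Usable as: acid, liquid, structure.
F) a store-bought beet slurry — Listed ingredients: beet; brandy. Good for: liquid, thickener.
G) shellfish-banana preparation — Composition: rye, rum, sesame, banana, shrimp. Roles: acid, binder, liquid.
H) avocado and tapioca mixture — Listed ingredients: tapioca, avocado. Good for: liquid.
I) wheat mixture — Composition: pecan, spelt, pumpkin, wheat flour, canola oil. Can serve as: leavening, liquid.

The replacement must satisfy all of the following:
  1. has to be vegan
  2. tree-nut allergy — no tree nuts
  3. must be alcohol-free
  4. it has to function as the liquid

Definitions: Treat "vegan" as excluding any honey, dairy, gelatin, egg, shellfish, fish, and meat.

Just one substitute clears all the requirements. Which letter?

H

A: has chicken stock, so not vegan; has walnut, so not tree-nut-free — reject
B: has walnut, so not tree-nut-free — reject
C: has sherry, so not alcohol-free — no
D: has gelatin, so not vegan; has hazelnut, so not tree-nut-free — no
E: has prawn, so not vegan; has almond, so not tree-nut-free (and 1 more) — out
F: has brandy, so not alcohol-free — reject
G: has shrimp, so not vegan; has rum, so not alcohol-free — reject
H: only tapioca and avocado; none excluded — keep
I: has pecan, so not tree-nut-free — no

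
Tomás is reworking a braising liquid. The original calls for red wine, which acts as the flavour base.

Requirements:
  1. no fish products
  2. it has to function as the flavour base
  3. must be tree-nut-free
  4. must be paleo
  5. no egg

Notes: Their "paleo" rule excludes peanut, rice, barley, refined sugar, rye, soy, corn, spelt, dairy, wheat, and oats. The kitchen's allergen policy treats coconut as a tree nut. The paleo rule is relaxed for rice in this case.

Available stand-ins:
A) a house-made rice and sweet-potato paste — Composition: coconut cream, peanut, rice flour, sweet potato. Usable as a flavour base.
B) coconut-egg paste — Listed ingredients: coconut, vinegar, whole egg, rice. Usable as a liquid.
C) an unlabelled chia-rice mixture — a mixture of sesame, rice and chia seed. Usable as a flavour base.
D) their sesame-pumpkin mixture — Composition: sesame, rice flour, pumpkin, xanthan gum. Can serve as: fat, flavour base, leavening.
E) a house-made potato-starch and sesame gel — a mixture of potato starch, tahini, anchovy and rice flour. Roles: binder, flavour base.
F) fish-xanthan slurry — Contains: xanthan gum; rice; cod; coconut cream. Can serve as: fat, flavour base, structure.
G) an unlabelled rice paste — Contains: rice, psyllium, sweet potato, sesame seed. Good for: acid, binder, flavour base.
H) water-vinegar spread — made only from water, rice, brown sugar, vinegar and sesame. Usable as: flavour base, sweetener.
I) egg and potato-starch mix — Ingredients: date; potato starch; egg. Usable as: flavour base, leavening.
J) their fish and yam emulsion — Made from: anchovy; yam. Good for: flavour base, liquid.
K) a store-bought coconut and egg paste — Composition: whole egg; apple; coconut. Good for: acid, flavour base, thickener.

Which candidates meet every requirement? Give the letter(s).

C, D, G

A: has peanut, so not paleo; has coconut cream, so not tree-nut-free — out
B: not usable as a flavour base; has whole egg, so not egg-free (and 1 more) — no
C: rice is permitted under the paleo carve-out; nothing else excluded — keep
D: rice is permitted under the paleo carve-out; nothing else excluded — valid
E: has anchovy, so not fish-free — no
F: has cod, so not fish-free; has coconut cream, so not tree-nut-free — out
G: rice is permitted under the paleo carve-out; nothing else excluded — valid
H: has brown sugar, so not paleo — out
I: has egg, so not egg-free — no
J: has anchovy, so not fish-free — no
K: has whole egg, so not egg-free; has coconut, so not tree-nut-free — no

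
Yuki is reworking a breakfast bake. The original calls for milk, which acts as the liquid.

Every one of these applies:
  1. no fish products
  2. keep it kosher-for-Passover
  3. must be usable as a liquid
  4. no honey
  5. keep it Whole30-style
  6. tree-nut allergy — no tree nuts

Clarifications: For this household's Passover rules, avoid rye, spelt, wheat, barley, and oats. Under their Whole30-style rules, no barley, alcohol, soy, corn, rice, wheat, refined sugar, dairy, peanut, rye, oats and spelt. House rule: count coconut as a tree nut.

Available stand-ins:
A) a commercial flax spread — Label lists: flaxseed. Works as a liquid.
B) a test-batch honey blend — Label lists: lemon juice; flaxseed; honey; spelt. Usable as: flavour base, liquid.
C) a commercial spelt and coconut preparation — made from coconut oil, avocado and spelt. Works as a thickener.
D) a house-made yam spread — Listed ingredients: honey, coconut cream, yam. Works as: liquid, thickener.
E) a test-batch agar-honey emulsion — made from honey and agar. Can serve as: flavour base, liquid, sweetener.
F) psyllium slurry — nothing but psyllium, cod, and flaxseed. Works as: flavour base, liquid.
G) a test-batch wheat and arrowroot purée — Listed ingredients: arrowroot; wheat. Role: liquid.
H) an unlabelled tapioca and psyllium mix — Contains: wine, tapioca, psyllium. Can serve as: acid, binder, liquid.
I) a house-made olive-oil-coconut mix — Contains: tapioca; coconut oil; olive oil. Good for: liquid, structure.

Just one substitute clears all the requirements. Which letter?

A

A: only flaxseed; none excluded — keep
B: has spelt, so not kosher-for-Passover; has spelt, so not Whole30-style (and 1 more) — reject
C: not usable as a liquid; has spelt, so not kosher-for-Passover (and 2 more) — no
D: has coconut cream, so not tree-nut-free; has honey, so not honey-free — reject
E: has honey, so not honey-free — reject
F: has cod, so not fish-free — reject
G: has wheat, so not kosher-for-Passover; has wheat, so not Whole30-style — no
H: has wine, so not Whole30-style — no
I: has coconut oil, so not tree-nut-free — reject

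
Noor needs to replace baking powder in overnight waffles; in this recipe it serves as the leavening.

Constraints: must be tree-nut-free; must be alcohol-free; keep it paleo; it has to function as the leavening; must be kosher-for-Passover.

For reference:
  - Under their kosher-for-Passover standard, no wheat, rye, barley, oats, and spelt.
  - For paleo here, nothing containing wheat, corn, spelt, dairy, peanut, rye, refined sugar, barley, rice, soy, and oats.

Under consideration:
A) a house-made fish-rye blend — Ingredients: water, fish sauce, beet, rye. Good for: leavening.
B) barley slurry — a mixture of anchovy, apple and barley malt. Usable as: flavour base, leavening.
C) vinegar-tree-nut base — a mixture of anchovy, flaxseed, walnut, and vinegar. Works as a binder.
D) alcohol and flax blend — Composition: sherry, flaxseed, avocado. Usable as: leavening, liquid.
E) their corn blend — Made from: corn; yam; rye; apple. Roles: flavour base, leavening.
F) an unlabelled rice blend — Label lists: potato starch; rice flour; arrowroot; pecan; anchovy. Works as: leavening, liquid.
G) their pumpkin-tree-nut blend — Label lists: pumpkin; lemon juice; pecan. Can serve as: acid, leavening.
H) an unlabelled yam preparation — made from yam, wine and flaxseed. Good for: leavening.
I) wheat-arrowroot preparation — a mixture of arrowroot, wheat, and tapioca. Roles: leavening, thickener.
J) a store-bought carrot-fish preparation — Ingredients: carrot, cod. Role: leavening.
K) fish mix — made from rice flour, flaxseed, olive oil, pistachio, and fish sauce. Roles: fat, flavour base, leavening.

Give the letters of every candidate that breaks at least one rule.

A: has rye, so not kosher-for-Passover; has rye, so not paleo — no
B: has barley malt, so not kosher-for-Passover; has barley malt, so not paleo — no
C: not usable as a leavening; has walnut, so not tree-nut-free — out
D: has sherry, so not alcohol-free — out
E: has rye, so not kosher-for-Passover; has corn, so not paleo — out
F: has rice flour, so not paleo; has pecan, so not tree-nut-free — no
G: has pecan, so not tree-nut-free — reject
H: has wine, so not alcohol-free — out
I: has wheat, so not kosher-for-Passover; has wheat, so not paleo — out
J: works as a leavening, no tree nuts, no alcohol — OK
K: has rice flour, so not paleo; has pistachio, so not tree-nut-free — reject

A, B, C, D, E, F, G, H, I, K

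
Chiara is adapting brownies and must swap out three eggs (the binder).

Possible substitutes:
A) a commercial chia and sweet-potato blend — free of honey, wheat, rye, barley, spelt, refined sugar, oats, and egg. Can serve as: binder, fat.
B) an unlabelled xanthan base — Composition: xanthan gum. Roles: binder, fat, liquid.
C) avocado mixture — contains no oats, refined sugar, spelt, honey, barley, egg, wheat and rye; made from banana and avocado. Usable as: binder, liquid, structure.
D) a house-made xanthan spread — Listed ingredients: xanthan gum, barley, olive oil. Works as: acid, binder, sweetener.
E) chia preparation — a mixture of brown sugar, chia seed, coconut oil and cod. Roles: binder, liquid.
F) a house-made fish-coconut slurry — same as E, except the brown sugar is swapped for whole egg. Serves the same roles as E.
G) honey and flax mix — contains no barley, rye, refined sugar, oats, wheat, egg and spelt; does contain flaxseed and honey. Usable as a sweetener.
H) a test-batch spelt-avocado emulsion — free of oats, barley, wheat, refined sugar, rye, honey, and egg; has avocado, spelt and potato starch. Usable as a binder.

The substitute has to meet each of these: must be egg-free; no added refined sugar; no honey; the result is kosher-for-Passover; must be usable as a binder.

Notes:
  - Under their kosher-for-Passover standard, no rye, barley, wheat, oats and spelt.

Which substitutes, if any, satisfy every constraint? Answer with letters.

A: works as a binder, no honey, no egg — OK
B: every rule checks out — keep
C: no refined sugar, kosher-for-Passover — OK
D: has barley, so not kosher-for-Passover — reject
E: has brown sugar, so not no-added-sugar — reject
F: has whole egg, so not egg-free — reject
G: not usable as a binder; has honey, so not honey-free — out
H: has spelt, so not kosher-for-Passover — out

A, B, C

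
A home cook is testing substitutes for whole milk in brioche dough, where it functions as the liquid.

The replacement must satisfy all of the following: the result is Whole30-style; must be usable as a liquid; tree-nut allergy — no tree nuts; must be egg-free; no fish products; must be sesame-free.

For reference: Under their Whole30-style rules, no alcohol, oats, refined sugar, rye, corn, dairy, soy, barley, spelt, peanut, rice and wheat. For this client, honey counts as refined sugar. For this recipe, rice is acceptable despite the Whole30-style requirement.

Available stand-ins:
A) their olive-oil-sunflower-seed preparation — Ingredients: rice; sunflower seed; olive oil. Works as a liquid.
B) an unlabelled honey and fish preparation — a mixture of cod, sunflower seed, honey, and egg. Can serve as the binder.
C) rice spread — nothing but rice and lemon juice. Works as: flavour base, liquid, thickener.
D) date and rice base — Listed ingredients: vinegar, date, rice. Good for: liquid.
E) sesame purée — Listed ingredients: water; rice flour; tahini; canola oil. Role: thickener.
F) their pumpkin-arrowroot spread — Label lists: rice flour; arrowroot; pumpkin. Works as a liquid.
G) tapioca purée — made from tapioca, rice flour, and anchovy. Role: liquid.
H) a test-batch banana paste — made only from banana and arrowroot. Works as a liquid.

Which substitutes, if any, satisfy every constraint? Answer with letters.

A: rice is permitted under the Whole30-style carve-out; nothing else excluded — OK
B: not usable as a liquid; has honey, so not Whole30-style (and 2 more) — reject
C: rice is permitted under the Whole30-style carve-out; nothing else excluded — valid
D: rice is permitted under the Whole30-style carve-out; nothing else excluded — valid
E: not usable as a liquid; has tahini, so not sesame-free — out
F: rice is permitted under the Whole30-style carve-out; nothing else excluded — keep
G: has anchovy, so not fish-free — no
H: works as a liquid, no fish, no sesame — valid

A, C, D, F, H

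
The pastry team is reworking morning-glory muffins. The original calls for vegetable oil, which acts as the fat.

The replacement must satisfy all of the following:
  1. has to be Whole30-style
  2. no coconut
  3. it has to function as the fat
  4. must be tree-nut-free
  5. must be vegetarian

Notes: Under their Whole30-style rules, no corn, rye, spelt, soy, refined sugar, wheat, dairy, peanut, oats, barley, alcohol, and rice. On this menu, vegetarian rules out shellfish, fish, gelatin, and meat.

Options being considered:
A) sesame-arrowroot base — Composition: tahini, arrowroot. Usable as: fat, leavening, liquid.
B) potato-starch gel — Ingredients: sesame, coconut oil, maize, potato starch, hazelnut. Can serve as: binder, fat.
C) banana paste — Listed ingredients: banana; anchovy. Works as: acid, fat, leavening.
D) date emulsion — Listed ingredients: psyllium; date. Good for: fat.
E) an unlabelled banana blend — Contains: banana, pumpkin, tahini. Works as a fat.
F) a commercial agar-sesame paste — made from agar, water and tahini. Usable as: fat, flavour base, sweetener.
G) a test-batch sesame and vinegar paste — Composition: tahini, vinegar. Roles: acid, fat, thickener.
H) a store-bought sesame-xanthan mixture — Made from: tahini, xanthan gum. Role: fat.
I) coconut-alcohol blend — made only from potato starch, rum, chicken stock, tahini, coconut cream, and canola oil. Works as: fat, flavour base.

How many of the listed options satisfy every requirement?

A: only tahini and arrowroot; none excluded — valid
B: has maize, so not Whole30-style; has coconut oil, so not coconut-free (and 1 more) — no
C: has anchovy, so not vegetarian — no
D: every rule checks out — keep
E: works as a fat, no tree nuts, vegetarian — OK
F: no tree nuts, Whole30-style — keep
G: works as a fat, no tree nuts, no coconut — keep
H: all constraints satisfied — keep
I: has rum, so not Whole30-style; has chicken stock, so not vegetarian (and 1 more) — out

6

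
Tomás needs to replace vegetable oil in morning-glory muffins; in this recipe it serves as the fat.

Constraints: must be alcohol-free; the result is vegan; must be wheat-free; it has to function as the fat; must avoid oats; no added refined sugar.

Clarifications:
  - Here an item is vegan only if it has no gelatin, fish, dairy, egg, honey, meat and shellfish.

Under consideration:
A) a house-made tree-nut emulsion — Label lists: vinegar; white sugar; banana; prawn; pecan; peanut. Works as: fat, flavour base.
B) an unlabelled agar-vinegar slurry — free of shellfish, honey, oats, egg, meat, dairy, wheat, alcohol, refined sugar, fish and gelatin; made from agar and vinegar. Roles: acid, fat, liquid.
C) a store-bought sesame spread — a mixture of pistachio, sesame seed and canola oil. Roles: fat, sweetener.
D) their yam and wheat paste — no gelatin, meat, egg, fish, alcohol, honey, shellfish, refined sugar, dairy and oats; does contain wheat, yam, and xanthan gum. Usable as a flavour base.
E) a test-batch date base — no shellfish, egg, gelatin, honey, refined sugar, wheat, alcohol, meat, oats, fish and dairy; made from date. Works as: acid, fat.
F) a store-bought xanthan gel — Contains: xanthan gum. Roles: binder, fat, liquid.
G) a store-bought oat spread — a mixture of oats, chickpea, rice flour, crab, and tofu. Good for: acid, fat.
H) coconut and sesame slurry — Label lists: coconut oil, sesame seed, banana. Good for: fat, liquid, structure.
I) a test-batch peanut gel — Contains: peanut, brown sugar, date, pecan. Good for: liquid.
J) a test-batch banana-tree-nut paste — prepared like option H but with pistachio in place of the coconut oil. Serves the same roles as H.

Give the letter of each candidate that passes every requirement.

B, C, E, F, H, J

A: has prawn, so not vegan; has white sugar, so not no-added-sugar — out
B: nothing on the exclusion list — OK
C: nothing on the exclusion list — valid
D: not usable as a fat; has wheat, so not wheat-free — reject
E: vegan, no oats — keep
F: no wheat, no refined sugar — keep
G: has crab, so not vegan; has oats, so not oat-free — reject
H: works as a fat, no refined sugar, no wheat — OK
I: not usable as a fat; has brown sugar, so not no-added-sugar — out
J: every rule checks out — valid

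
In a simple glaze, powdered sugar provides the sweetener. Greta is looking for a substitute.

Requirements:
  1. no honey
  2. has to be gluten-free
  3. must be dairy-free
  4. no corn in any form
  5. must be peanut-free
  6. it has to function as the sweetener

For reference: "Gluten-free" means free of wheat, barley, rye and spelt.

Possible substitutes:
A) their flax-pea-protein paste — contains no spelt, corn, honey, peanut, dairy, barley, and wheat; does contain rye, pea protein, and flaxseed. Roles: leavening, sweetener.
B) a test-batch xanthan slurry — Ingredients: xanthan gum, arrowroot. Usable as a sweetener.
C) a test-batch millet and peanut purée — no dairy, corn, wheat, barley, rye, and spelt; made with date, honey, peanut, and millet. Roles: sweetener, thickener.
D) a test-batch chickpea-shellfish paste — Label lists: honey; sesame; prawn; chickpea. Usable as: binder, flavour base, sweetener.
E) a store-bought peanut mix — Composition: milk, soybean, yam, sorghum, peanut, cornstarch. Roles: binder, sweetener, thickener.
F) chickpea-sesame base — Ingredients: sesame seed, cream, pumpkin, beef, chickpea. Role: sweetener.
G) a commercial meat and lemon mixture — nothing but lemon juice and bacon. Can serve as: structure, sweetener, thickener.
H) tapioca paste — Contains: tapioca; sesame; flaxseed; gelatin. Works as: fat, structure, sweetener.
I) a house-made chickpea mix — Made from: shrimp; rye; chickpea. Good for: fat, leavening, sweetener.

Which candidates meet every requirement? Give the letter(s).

A: has rye, so not gluten-free — out
B: only arrowroot and xanthan gum; none excluded — keep
C: has peanut, so not peanut-free; has honey, so not honey-free — reject
D: has honey, so not honey-free — no
E: has peanut, so not peanut-free; has cornstarch, so not corn-free (and 1 more) — out
F: has cream, so not dairy-free — no
G: every rule checks out — OK
H: nothing on the exclusion list — valid
I: has rye, so not gluten-free — no

B, G, H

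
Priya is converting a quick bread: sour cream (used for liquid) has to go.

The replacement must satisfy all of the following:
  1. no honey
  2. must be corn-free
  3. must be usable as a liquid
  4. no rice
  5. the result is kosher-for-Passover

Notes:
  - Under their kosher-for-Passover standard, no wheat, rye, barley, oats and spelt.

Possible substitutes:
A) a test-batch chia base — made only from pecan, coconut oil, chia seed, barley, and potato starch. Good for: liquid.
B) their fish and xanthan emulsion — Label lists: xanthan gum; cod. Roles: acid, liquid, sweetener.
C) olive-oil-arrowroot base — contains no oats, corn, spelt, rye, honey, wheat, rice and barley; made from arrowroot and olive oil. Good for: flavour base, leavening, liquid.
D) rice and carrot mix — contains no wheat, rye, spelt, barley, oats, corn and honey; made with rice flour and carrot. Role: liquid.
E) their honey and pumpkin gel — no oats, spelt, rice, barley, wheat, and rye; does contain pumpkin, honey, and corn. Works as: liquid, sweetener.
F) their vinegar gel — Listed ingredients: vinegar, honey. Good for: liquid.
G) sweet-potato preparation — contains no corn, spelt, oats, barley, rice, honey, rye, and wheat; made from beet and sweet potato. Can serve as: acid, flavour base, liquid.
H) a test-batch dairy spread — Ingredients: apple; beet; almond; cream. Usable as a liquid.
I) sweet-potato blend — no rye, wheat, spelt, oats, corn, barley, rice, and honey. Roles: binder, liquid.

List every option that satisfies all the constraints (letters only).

A: has barley, so not kosher-for-Passover — out
B: works as a liquid, kosher-for-Passover, no corn — OK
C: no rice, no corn — keep
D: has rice flour, so not rice-free — out
E: has corn, so not corn-free; has honey, so not honey-free — no
F: has honey, so not honey-free — no
G: no honey, kosher-for-Passover — valid
H: nothing on the exclusion list — OK
I: works as a liquid, no corn, no honey — OK

B, C, G, H, I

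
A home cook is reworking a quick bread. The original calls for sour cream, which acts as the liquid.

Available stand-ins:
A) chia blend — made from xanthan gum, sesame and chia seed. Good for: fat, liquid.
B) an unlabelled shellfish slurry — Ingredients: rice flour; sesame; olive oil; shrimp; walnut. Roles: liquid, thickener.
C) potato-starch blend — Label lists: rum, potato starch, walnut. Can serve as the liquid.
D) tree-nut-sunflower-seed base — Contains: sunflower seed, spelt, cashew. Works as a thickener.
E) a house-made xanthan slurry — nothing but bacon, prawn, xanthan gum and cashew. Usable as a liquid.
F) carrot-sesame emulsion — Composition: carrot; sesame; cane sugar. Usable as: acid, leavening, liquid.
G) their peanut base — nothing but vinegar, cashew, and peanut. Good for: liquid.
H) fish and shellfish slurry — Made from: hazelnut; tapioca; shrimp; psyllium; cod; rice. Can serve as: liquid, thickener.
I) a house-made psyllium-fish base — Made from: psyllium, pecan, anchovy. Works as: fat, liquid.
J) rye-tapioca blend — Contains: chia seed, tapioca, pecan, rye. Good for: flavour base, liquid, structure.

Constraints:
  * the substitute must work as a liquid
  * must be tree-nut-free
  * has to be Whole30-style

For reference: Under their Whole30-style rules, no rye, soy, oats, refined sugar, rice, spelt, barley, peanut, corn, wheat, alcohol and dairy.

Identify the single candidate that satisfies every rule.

A: all constraints satisfied — OK
B: has rice flour, so not Whole30-style; has walnut, so not tree-nut-free — no
C: has rum, so not Whole30-style; has walnut, so not tree-nut-free — no
D: not usable as a liquid; has spelt, so not Whole30-style (and 1 more) — no
E: has cashew, so not tree-nut-free — reject
F: has cane sugar, so not Whole30-style — reject
G: has peanut, so not Whole30-style; has cashew, so not tree-nut-free — no
H: has rice, so not Whole30-style; has hazelnut, so not tree-nut-free — reject
I: has pecan, so not tree-nut-free — no
J: has rye, so not Whole30-style; has pecan, so not tree-nut-free — no

A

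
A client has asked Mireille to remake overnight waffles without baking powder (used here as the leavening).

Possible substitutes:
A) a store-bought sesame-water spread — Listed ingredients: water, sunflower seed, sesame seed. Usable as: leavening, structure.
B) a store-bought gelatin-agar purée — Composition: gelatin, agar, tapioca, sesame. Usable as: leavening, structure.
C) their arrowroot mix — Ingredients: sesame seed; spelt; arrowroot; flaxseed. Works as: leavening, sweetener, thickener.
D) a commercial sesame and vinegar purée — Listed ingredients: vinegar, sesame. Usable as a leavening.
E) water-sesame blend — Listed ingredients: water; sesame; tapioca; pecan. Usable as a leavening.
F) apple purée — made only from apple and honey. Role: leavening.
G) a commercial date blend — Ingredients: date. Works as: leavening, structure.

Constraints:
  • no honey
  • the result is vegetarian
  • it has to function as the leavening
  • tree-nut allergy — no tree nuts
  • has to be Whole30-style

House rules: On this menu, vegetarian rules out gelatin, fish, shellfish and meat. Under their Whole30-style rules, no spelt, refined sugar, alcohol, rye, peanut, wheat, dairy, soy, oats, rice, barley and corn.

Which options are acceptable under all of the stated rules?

A, D, G

A: no tree nuts, no honey — OK
B: has gelatin, so not vegetarian — no
C: has spelt, so not Whole30-style — out
D: works as a leavening, Whole30-style, no tree nuts — OK
E: has pecan, so not tree-nut-free — reject
F: has honey, so not honey-free — out
G: nothing on the exclusion list — valid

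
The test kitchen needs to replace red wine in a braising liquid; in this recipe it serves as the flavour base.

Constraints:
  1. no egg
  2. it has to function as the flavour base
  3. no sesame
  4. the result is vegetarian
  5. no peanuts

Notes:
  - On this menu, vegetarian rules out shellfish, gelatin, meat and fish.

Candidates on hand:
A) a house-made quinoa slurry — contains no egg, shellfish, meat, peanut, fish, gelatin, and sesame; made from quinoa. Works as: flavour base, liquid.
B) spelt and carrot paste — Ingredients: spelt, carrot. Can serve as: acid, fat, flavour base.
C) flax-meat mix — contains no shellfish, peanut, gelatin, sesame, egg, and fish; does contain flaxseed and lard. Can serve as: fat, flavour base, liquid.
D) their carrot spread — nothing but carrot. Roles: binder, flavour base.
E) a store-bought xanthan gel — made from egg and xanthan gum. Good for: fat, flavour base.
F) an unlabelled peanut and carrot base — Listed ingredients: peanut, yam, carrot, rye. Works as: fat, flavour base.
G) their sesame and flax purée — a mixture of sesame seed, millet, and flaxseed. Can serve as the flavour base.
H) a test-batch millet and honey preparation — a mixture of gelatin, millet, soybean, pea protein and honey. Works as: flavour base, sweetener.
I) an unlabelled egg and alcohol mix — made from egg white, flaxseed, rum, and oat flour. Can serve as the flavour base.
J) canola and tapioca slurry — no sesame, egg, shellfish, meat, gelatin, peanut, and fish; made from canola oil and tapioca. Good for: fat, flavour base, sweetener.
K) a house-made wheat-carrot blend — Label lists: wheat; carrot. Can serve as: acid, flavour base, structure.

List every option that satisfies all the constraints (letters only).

A, B, D, J, K

A: nothing on the exclusion list — OK
B: works as a flavour base, vegetarian, no peanut — OK
C: has lard, so not vegetarian — no
D: every rule checks out — valid
E: has egg, so not egg-free — no
F: has peanut, so not peanut-free — no
G: has sesame seed, so not sesame-free — no
H: has gelatin, so not vegetarian — out
I: has egg white, so not egg-free — reject
J: nothing on the exclusion list — keep
K: nothing on the exclusion list — valid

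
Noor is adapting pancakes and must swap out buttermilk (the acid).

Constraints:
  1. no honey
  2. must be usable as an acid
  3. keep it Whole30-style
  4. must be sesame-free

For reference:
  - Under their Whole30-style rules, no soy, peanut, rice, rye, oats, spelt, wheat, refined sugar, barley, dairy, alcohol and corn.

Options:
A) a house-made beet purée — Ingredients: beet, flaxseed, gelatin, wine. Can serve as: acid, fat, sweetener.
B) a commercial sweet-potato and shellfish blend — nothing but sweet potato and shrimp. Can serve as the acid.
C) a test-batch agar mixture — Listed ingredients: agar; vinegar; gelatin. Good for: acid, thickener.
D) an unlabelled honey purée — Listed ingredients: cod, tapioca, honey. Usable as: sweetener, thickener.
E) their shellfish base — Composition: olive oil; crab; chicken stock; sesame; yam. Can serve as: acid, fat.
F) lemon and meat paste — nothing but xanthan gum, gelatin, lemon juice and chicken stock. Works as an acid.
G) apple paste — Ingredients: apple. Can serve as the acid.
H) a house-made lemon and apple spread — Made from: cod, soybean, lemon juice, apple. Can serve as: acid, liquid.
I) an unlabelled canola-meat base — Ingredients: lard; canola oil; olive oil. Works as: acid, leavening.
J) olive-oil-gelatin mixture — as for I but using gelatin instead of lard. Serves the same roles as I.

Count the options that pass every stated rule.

6

A: has wine, so not Whole30-style — out
B: Whole30-style, no honey — OK
C: only gelatin, agar, and vinegar; none excluded — valid
D: not usable as an acid; has honey, so not honey-free — reject
E: has sesame, so not sesame-free — no
F: gelatin and chicken stock etc. — none of it excluded — valid
G: only apple; none excluded — keep
H: has soybean, so not Whole30-style — no
I: every rule checks out — OK
J: only gelatin, canola oil, and olive oil; none excluded — keep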